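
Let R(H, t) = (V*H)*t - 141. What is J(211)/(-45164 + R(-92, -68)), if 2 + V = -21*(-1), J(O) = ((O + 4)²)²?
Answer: 2136750625/73559 ≈ 29048.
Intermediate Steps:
J(O) = (4 + O)⁴ (J(O) = ((4 + O)²)² = (4 + O)⁴)
V = 19 (V = -2 - 21*(-1) = -2 + 21 = 19)
R(H, t) = -141 + 19*H*t (R(H, t) = (19*H)*t - 141 = 19*H*t - 141 = -141 + 19*H*t)
J(211)/(-45164 + R(-92, -68)) = (4 + 211)⁴/(-45164 + (-141 + 19*(-92)*(-68))) = 215⁴/(-45164 + (-141 + 118864)) = 2136750625/(-45164 + 118723) = 2136750625/73559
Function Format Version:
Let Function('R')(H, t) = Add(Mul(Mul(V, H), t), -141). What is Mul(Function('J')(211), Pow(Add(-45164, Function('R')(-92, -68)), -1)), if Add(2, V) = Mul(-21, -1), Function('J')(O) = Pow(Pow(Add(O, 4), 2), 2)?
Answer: Rational(2136750625, 73559) ≈ 29048.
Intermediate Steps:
Function('J')(O) = Pow(Add(4, O), 4) (Function('J')(O) = Pow(Pow(Add(4, O), 2), 2) = Pow(Add(4, O), 4))
V = 19 (V = Add(-2, Mul(-21, -1)) = Add(-2, 21) = 19)
Function('R')(H, t) = Add(-141, Mul(19, H, t)) (Function('R')(H, t) = Add(Mul(Mul(19, H), t), -141) = Add(Mul(19, H, t), -141) = Add(-141, Mul(19, H, t)))
Mul(Function('J')(211), Pow(Add(-45164, Function('R')(-92, -68)), -1)) = Mul(Pow(Add(4, 211), 4), Pow(Add(-45164, Add(-141, Mul(19, -92, -68))), -1)) = Mul(Pow(215, 4), Pow(Add(-45164, Add(-141, 118864)), -1)) = Mul(2136750625, Pow(Add(-45164, 118723), -1)) = Mul(2136750625, Pow(73559, -1)) = Mul(2136750625, Rational(1, 73559)) = Rational(2136750625, 73559)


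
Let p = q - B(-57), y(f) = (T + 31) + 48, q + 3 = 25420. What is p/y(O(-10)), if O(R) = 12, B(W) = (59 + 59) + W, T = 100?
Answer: 25356/179 ≈ 141.65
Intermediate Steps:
q = 25417 (q = -3 + 25420 = 25417)
B(W) = 118 + W
y(f) = 179 (y(f) = (100 + 31) + 48 = 131 + 48 = 179)
p = 25356 (p = 25417 - (118 - 57) = 25417 - 1*61 = 25417 - 61 = 25356)
p/y(O(-10)) = 25356/179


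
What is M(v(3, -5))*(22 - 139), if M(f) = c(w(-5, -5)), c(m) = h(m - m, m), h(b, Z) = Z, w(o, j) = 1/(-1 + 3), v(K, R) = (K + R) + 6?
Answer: -117/2 ≈ -58.500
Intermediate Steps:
v(K, R) = 6 + K + R
w(o, j) = ½ (w(o, j) = 1/2 = ½)
c(m) = m
M(f) = ½
M(v(3, -5))*(22 - 139) = (22 - 139)/2 = (½)*(-117) = -117/2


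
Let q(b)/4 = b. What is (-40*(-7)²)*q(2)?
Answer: -15680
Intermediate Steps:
q(b) = 4*b
(-40*(-7)²)*q(2) = (-40*(-7)²)*(4*2) = -40*49*8 = -1960*8 = -15680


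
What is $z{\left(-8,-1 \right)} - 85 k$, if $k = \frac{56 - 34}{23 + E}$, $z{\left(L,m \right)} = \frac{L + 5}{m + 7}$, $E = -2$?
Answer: $- \frac{3761}{42} \approx -89.548$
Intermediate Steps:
$z{\left(L,m \right)} = \frac{5 + L}{7 + m}$
$k = \frac{22}{21}$ ($k = \frac{56 - 34}{23 - 2} = \frac{22}{21} \approx 1.0476$)
$z{\left(-8,-1 \right)} - 85 k = \frac{5 - 8}{7 - 1} - \frac{1870}{21} = \frac{1}{6} \left(-3\right) - \frac{1870}{21} = - \frac{1}{2} - \frac{1870}{21} = - \frac{3761}{42}$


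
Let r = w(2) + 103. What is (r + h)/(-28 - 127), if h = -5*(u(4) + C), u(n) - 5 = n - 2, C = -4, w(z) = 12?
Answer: -20/31 ≈ -0.64516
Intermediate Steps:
u(n) = 3 + n (u(n) = 5 + (n - 2) = 5 + (-2 + n) = 3 + n)
r = 115 (r = 12 + 103 = 115)
h = -15 (h = -5*((3 + 4) - 4) = -5*(7 - 4) = -5*3 = -15)
(r + h)/(-28 - 127) = (115 - 15)/(-28 - 127) = 100/(-155) = 100*(-1/155) = -20/31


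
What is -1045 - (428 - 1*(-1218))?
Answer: -2691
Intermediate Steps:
-1045 - (428 - 1*(-1218)) = -1045 - (428 + 1218) = -1045 - 1*1646 = -1045 - 1646 = -2691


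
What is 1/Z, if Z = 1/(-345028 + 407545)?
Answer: 62517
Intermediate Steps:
Z = 1/62517 ≈ 1.5996e-5
1/Z = 1/(1/62517) = 62517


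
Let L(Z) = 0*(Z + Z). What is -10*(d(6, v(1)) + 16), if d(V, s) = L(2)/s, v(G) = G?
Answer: -160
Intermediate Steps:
L(Z) = 0 (L(Z) = 0*(2*Z) = 0)
d(V, s) = 0 (d(V, s) = 0/s = 0)
-10*(d(6, v(1)) + 16) = -10*(0 + 16) = -10*16 = -160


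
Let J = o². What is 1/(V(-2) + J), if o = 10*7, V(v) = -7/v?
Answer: 2/9807 ≈ 0.00020394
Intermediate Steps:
o = 70
J = 4900 (J = 70² = 4900)
1/(V(-2) + J) = 1/(-7/(-2) + 4900) = 1/(-7*(-½) + 4900) = 1/(7/2 + 4900) = 1/(9807/2) = 2/9807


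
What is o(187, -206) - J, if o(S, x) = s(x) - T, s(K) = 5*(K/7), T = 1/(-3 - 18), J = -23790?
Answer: 496501/21 ≈ 23643.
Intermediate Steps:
T = -1/21 (T = 1/(-21) = -1/21 ≈ -0.047619)
s(K) = 5*K/7 (s(K) = 5*(K*(⅐)) = 5*(K/7) = 5*K/7)
o(S, x) = 1/21 + 5*x/7 (o(S, x) = 5*x/7 - 1*(-1/21) = 5*x/7 + 1/21 = 1/21 + 5*x/7)
o(187, -206) - J = (1/21 + (5/7)*(-206)) - 1*(-23790) = (1/21 - 1030/7) + 23790 = -3089/21 + 23790 = 496501/21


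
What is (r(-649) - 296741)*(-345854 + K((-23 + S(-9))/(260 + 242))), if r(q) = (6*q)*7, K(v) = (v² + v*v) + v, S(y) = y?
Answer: 7059663250840642/63001 ≈ 1.1206e+11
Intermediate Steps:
K(v) = v + 2*v² (K(v) = (v² + v²) + v = 2*v² + v = v + 2*v²)
r(q) = 42*q
(r(-649) - 296741)*(-345854 + K((-23 + S(-9))/(260 + 242))) = (42*(-649) - 296741)*(-345854 + ((-23 - 9)/(260 + 242))*(1 + 2*((-23 - 9)/(260 + 242)))) = (-27258 - 296741)*(-345854 + (-32/502)*(1 + 2*(-32/502))) = -323999*(-345854 + (-32*1/502)*(1 + 2*(-32*1/502))) = -323999*(-345854 - 16*(1 + 2*(-16/251))/251) = -323999*(-345854 - 16*(1 - 32/251)/251) = -323999*(-345854 - 16/251*219/251) = -323999*(-345854 - 3504/63001) = -323999*(-21789151358/63001) = 7059663250840642/63001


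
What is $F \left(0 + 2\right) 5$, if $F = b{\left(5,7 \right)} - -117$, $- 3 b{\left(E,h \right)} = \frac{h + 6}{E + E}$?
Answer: $\frac{3497}{3} \approx 1165.7$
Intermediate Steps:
$b{\left(E,h \right)} = - \frac{6 + h}{6 E}$ ($b{\left(E,h \right)} = - \frac{\left(h + 6\right) \frac{1}{E + E}}{3} = - \frac{\left(6 + h\right) \frac{1}{2 E}}{3} = - \frac{\frac{1}{2} \frac{1}{E} \left(6 + h\right)}{3} = - \frac{6 + h}{6 E}$)
$F = \frac{3497}{30}$ ($F = \frac{-6 - 7}{6 \cdot 5} - -117 = \frac{1}{6} \cdot \frac{1}{5} \left(-6 - 7\right) + 117 = \frac{1}{6} \cdot \frac{1}{5} \left(-13\right) + 117 = - \frac{13}{30} + 117 = \frac{3497}{30} \approx 116.57$)
$F \left(0 + 2\right) 5 = \frac{3497 \left(0 + 2\right) 5}{30} = \frac{3497 \cdot 2 \cdot 5}{30} = \frac{3497}{30} \cdot 10 = \frac{3497}{3}$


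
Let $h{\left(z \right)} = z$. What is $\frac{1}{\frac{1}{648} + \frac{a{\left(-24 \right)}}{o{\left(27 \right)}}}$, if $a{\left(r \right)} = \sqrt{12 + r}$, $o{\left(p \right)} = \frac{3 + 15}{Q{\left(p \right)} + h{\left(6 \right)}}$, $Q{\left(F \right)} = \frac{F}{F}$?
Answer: $\frac{648}{762049} - \frac{326592 i \sqrt{3}}{762049} \approx 0.00085034 - 0.74231 i$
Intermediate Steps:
$Q{\left(F \right)} = 1$
$o{\left(p \right)} = \frac{18}{7}$ ($o{\left(p \right)} = \frac{3 + 15}{1 + 6} = \frac{18}{7}$)
$\frac{1}{\frac{1}{648} + \frac{a{\left(-24 \right)}}{o{\left(27 \right)}}} = \frac{1}{\frac{1}{648} + \frac{\sqrt{12 - 24}}{\frac{18}{7}}} = \frac{1}{\frac{1}{648} + \sqrt{-12} \cdot \frac{7}{18}} = \frac{1}{\frac{1}{648} + 2 i \sqrt{3} \cdot \frac{7}{18}} = \frac{1}{\frac{1}{648} + \frac{7 i \sqrt{3}}{9}}$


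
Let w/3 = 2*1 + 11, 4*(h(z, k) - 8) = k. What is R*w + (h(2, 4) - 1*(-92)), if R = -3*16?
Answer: -1771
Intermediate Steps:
h(z, k) = 8 + k/4
R = -48
w = 39 (w = 3*(2*1 + 11) = 3*(2 + 11) = 3*13 = 39)
R*w + (h(2, 4) - 1*(-92)) = -48*39 + ((8 + (1/4)*4) - 1*(-92)) = -1872 + ((8 + 1) + 92) = -1872 + (9 + 92) = -1872 + 101 = -1771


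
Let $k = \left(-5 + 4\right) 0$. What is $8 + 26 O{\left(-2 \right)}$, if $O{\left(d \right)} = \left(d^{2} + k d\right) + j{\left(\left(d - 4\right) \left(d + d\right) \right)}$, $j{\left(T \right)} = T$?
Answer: $736$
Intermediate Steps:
$k = 0$ ($k = \left(-1\right) 0 = 0$)
$O{\left(d \right)} = d^{2} + 2 d \left(-4 + d\right)$ ($O{\left(d \right)} = \left(d^{2} + 0 d\right) + \left(d - 4\right) \left(d + d\right) = \left(d^{2} + 0\right) + \left(-4 + d\right) 2 d = d^{2} + 2 d \left(-4 + d\right)$)
$8 + 26 O{\left(-2 \right)} = 8 + 26 \left(- 2 \left(-8 + 3 \left(-2\right)\right)\right) = 8 + 26 \left(- 2 \left(-8 - 6\right)\right) = 8 + 26 \left(\left(-2\right) \left(-14\right)\right) = 8 + 26 \cdot 28 = 8 + 728 = 736$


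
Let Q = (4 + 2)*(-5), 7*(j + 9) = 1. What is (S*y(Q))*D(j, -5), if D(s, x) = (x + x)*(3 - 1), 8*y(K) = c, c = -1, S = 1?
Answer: 5/2 ≈ 2.5000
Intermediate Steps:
j = -62/7 (j = -9 + (1/7)*1 = -9 + 1/7 = -62/7 ≈ -8.8571)
Q = -30 (Q = 6*(-5) = -30)
y(K) = -1/8 (y(K) = (1/8)*(-1) = -1/8)
D(s, x) = 4*x (D(s, x) = (2*x)*2 = 4*x)
(S*y(Q))*D(j, -5) = (1*(-1/8))*(4*(-5)) = -1/8*(-20) = 5/2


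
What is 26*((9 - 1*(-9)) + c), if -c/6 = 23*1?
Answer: -3120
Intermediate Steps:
c = -138 ≈ -138.00
26*((9 - 1*(-9)) + c) = 26*((9 - 1*(-9)) - 138) = 26*((9 + 9) - 138) = 26*(18 - 138) = 26*(-120) = -3120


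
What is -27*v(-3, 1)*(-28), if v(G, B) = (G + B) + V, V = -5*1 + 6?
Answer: -756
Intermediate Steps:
V = 1 (V = -5 + 6 = 1)
v(G, B) = 1 + B + G (v(G, B) = (G + B) + 1 = (B + G) + 1 = 1 + B + G)
-27*v(-3, 1)*(-28) = -27*(1 + 1 - 3)*(-28) = -27*(-1)*(-28) = 27*(-28) = -756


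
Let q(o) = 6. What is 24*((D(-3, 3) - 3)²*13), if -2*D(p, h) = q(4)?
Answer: 11232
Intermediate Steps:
D(p, h) = -3 (D(p, h) = -½*6 = -3)
24*((D(-3, 3) - 3)²*13) = 24*((-3 - 3)²*13) = 24*((-6)²*13) = 24*(36*13) = 24*468 = 11232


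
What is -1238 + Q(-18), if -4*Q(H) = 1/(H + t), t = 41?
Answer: -113897/92 ≈ -1238.0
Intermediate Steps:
Q(H) = -1/(4*(41 + H)) (Q(H) = -1/(4*(H + 41)) = -1/(4*(41 + H)))
-1238 + Q(-18) = -1238 - 1/(164 + 4*(-18)) = -1238 - 1/(164 - 72) = -1238 - 1/92 = -113897/92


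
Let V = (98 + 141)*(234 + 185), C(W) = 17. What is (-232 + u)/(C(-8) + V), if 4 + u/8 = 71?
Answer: 152/50079 ≈ 0.0030352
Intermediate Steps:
u = 536 (u = -32 + 8*71 = -32 + 568 = 536)
V = 100141 (V = 239*419 = 100141)
(-232 + u)/(C(-8) + V) = (-232 + 536)/(17 + 100141) = 304/100158 = 304*(1/100158) = 152/50079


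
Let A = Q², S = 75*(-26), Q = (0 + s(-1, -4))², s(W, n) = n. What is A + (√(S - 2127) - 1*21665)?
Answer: -21409 + 3*I*√453 ≈ -21409.0 + 63.851*I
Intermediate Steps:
Q = 16 (Q = (0 - 4)² = (-4)² = 16)
S = -1950
A = 256 (A = 16² = 256)
A + (√(S - 2127) - 1*21665) = 256 + (√(-1950 - 2127) - 1*21665) = 256 + (√(-4077) - 21665) = 256 + (3*I*√453 - 21665) = 256 + (-21665 + 3*I*√453) = -21409 + 3*I*√453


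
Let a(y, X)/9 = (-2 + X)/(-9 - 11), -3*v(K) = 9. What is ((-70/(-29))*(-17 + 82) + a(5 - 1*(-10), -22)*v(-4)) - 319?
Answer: -28203/145 ≈ -194.50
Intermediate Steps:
v(K) = -3 (v(K) = -⅓*9 = -3)
a(y, X) = 9/10 - 9*X/20 (a(y, X) = 9*((-2 + X)/(-9 - 11)) = 9*((-2 + X)/(-20)) = 9*((-2 + X)*(-1/20)) = 9*(⅒ - X/20) = 9/10 - 9*X/20)
((-70/(-29))*(-17 + 82) + a(5 - 1*(-10), -22)*v(-4)) - 319 = ((-70/(-29))*(-17 + 82) + (9/10 - 9/20*(-22))*(-3)) - 319 = (-70*(-1/29)*65 + (9/10 + 99/10)*(-3)) - 319 = ((70/29)*65 + (54/5)*(-3)) - 319 = (4550/29 - 162/5) - 319 = 18052/145 - 319 = -28203/145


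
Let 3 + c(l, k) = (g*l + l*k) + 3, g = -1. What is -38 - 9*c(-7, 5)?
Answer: 214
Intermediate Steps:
c(l, k) = -l + k*l (c(l, k) = -3 + ((-l + l*k) + 3) = -3 + ((-l + k*l) + 3) = -3 + (3 - l + k*l) = -l + k*l)
-38 - 9*c(-7, 5) = -38 - (-63)*(-1 + 5) = -38 - (-63)*4 = -38 - 9*(-28) = -38 + 252 = 214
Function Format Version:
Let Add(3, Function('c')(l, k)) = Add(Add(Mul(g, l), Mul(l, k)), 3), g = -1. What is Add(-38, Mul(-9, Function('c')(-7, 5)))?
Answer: 214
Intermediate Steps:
Function('c')(l, k) = Add(Mul(-1, l), Mul(k, l)) (Function('c')(l, k) = Add(-3, Add(Add(Mul(-1, l), Mul(l, k)), 3)) = Add(-3, Add(Add(Mul(-1, l), Mul(k, l)), 3)) = Add(-3, Add(3, Mul(-1, l), Mul(k, l))) = Add(Mul(-1, l), Mul(k, l)))
Add(-38, Mul(-9, Function('c')(-7, 5))) = Add(-38, Mul(-9, Mul(-7, Add(-1, 5)))) = Add(-38, Mul(-9, Mul(-7, 4))) = Add(-38, Mul(-9, -28)) = Add(-38, 252) = 214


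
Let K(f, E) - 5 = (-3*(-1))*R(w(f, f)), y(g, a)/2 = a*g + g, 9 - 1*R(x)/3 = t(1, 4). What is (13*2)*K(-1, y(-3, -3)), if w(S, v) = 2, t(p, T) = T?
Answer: 1300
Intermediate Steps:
R(x) = 15 (R(x) = 27 - 3*4 = 27 - 12 = 15)
y(g, a) = 2*g + 2*a*g (y(g, a) = 2*(a*g + g) = 2*(g + a*g) = 2*g + 2*a*g)
K(f, E) = 50 (K(f, E) = 5 - 3*(-1)*15 = 5 + 3*15 = 5 + 45 = 50)
(13*2)*K(-1, y(-3, -3)) = (13*2)*50 = 26*50 = 1300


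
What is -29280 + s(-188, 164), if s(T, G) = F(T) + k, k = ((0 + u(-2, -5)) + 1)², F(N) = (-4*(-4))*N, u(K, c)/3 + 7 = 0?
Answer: -31888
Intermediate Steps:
u(K, c) = -21 (u(K, c) = -21 + 3*0 = -21 + 0 = -21)
F(N) = 16*N
k = 400 (k = ((0 - 21) + 1)² = (-21 + 1)² = (-20)² = 400)
s(T, G) = 400 + 16*T (s(T, G) = 16*T + 400 = 400 + 16*T)
-29280 + s(-188, 164) = -29280 + (400 + 16*(-188)) = -29280 + (400 - 3008) = -29280 - 2608 = -31888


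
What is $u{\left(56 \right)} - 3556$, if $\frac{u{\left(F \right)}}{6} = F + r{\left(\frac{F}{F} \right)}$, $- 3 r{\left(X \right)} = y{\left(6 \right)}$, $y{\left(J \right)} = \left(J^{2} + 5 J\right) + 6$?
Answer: $-3364$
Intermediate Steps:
$y{\left(J \right)} = 6 + J^{2} + 5 J$
$r{\left(X \right)} = -24$ ($r{\left(X \right)} = - \frac{6 + 6^{2} + 5 \cdot 6}{3} = - \frac{6 + 36 + 30}{3} = \left(- \frac{1}{3}\right) 72 = -24$)
$u{\left(F \right)} = -144 + 6 F$ ($u{\left(F \right)} = 6 \left(F - 24\right) = 6 \left(-24 + F\right) = -144 + 6 F$)
$u{\left(56 \right)} - 3556 = \left(-144 + 6 \cdot 56\right) - 3556 = \left(-144 + 336\right) - 3556 = 192 - 3556 = -3364$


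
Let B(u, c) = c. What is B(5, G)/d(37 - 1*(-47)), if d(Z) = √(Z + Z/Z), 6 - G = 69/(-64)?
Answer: 453*√85/5440 ≈ 0.76773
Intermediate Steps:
G = 453/64 (G = 6 - 69/(-64) = 6 - 69*(-1)/64 = 6 - 1*(-69/64) = 6 + 69/64 = 453/64 ≈ 7.0781)
d(Z) = √(1 + Z) (d(Z) = √(Z + 1) = √(1 + Z))
B(5, G)/d(37 - 1*(-47)) = 453/(64*(√(1 + (37 - 1*(-47))))) = 453/(64*(√(1 + (37 + 47)))) = 453/(64*(√(1 + 84))) = 453/(64*(√85)) = 453*(√85/85)/64 = 453*√85/5440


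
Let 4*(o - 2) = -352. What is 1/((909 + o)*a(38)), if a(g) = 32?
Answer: 1/26336 ≈ 3.7971e-5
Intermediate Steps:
o = -86 (o = 2 + (¼)*(-352) = 2 - 88 = -86)
1/((909 + o)*a(38)) = 1/((909 - 86)*32) = 1/(823*32) = 1/26336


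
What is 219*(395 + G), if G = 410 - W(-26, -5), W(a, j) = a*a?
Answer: 28251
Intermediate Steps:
W(a, j) = a²
G = -266 (G = 410 - 1*(-26)² = 410 - 1*676 = 410 - 676 = -266)
219*(395 + G) = 219*(395 - 266) = 219*129 = 28251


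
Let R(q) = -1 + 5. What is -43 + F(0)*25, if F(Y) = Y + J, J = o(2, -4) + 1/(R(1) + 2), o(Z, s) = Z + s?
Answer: -533/6 ≈ -88.833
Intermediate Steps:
R(q) = 4
J = -11/6 (J = (2 - 4) + 1/(4 + 2) = -2 + 1/6 = -2 + ⅙ = -11/6 ≈ -1.8333)
F(Y) = -11/6 + Y (F(Y) = Y - 11/6 = -11/6 + Y)
-43 + F(0)*25 = -43 + (-11/6 + 0)*25 = -43 - 11/6*25 = -43 - 275/6 = -533/6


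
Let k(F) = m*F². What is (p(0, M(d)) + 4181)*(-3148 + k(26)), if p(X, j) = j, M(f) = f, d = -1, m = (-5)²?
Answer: 57483360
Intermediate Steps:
m = 25
k(F) = 25*F²
(p(0, M(d)) + 4181)*(-3148 + k(26)) = (-1 + 4181)*(-3148 + 25*26²) = 4180*(-3148 + 25*676) = 4180*(-3148 + 16900) = 4180*13752 = 57483360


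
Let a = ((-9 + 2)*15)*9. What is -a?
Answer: 945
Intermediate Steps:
a = -945 (a = -7*15*9 = -105*9 = -945)
-a = -1*(-945) = 945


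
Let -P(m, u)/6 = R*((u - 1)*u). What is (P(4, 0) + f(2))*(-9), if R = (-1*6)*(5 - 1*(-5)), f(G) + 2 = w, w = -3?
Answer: 45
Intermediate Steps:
f(G) = -5 (f(G) = -2 - 3 = -5)
R = -60 (R = -6*(5 + 5) = -6*10 = -60)
P(m, u) = 360*u*(-1 + u) (P(m, u) = -(-360)*(u - 1)*u = -(-360)*(-1 + u)*u = -(-360)*u*(-1 + u) = 360*u*(-1 + u))
(P(4, 0) + f(2))*(-9) = (360*0*(-1 + 0) - 5)*(-9) = (360*0*(-1) - 5)*(-9) = (0 - 5)*(-9) = -5*(-9) = 45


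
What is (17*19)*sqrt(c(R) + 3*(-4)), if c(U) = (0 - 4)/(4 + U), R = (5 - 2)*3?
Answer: 1292*I*sqrt(130)/13 ≈ 1133.2*I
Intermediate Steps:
R = 9 (R = 3*3 = 9)
c(U) = -4/(4 + U)
(17*19)*sqrt(c(R) + 3*(-4)) = (17*19)*sqrt(-4/(4 + 9) + 3*(-4)) = 323*sqrt(-4/13 - 12) = 323*sqrt(-160/13) = 323*(4*I*sqrt(130)/13) = 1292*I*sqrt(130)/13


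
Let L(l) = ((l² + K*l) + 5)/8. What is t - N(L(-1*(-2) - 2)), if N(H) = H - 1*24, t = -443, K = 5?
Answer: -3357/8 ≈ -419.63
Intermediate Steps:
L(l) = 5/8 + l²/8 + 5*l/8 (L(l) = ((l² + 5*l) + 5)/8 = (5 + l² + 5*l)*(⅛) = 5/8 + l²/8 + 5*l/8)
N(H) = -24 + H (N(H) = H - 24 = -24 + H)
t - N(L(-1*(-2) - 2)) = -443 - (-24 + (5/8 + (-1*(-2) - 2)²/8 + 5*(-1*(-2) - 2)/8)) = -443 - (-24 + (5/8 + (2 - 2)²/8 + 5*(2 - 2)/8)) = -443 - (-24 + (5/8 + (⅛)*0² + (5/8)*0)) = -443 - (-24 + (5/8 + (⅛)*0 + 0)) = -443 - (-24 + (5/8 + 0 + 0)) = -443 - (-24 + 5/8) = -443 - 1*(-187/8) = -443 + 187/8 = -3357/8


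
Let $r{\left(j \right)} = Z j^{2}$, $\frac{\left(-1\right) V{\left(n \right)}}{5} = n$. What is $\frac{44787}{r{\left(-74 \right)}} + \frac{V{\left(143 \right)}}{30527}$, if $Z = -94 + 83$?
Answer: $- \frac{1410281489}{1838824372} \approx -0.76695$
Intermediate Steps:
$V{\left(n \right)} = - 5 n$
$Z = -11$
$r{\left(j \right)} = - 11 j^{2}$
$\frac{44787}{r{\left(-74 \right)}} + \frac{V{\left(143 \right)}}{30527} = \frac{44787}{\left(-11\right) \left(-74\right)^{2}} + \frac{\left(-5\right) 143}{30527} = \frac{44787}{\left(-11\right) 5476} - \frac{715}{30527} = \frac{44787}{-60236} - \frac{715}{30527} = 44787 \left(- \frac{1}{60236}\right) - \frac{715}{30527} = - \frac{44787}{60236} - \frac{715}{30527} = - \frac{1410281489}{1838824372}$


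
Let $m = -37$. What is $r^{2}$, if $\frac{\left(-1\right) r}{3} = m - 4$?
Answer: $15129$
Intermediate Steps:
$r = 123$ ($r = - 3 \left(-37 - 4\right) = \left(-3\right) \left(-41\right) = 123$)
$r^{2} = 123^{2} = 15129$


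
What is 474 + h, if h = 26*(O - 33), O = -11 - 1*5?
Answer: -800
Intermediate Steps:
O = -16 (O = -11 - 5 = -16)
h = -1274 (h = 26*(-16 - 33) = 26*(-49) = -1274)
474 + h = 474 - 1274 = -800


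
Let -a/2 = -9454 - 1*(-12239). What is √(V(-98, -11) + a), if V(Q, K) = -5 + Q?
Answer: I*√5673 ≈ 75.319*I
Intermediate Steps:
a = -5570 (a = -2*(-9454 - 1*(-12239)) = -2*(-9454 + 12239) = -2*2785 = -5570)
√(V(-98, -11) + a) = √((-5 - 98) - 5570) = √(-103 - 5570) = √(-5673) = I*√5673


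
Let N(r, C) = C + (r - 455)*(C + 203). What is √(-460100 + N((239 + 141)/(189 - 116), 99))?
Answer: I*√3175225739/73 ≈ 771.91*I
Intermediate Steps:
N(r, C) = C + (-455 + r)*(203 + C)
√(-460100 + N((239 + 141)/(189 - 116), 99)) = √(-460100 + (-92365 - 454*99 + 203*((239 + 141)/(189 - 116)) + 99*((239 + 141)/(189 - 116)))) = √(-460100 + (-92365 - 44946 + 203*(380/73) + 99*(380/73))) = √(-460100 + (-92365 - 44946 + 77140/73 + 37620/73)) = √(-460100 - 9908943/73) = √(-43496243/73) = I*√3175225739/73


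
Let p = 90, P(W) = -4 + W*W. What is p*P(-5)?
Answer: 1890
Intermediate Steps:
P(W) = -4 + W²
p*P(-5) = 90*(-4 + (-5)²) = 90*(-4 + 25) = 90*21 = 1890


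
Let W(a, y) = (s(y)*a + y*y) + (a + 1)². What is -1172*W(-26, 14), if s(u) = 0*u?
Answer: -962212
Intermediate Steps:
s(u) = 0
W(a, y) = y² + (1 + a)² (W(a, y) = (0*a + y*y) + (a + 1)² = (0 + y²) + (1 + a)² = y² + (1 + a)²)
-1172*W(-26, 14) = -1172*(14² + (1 - 26)²) = -1172*(196 + (-25)²) = -1172*(196 + 625) = -1172*821 = -962212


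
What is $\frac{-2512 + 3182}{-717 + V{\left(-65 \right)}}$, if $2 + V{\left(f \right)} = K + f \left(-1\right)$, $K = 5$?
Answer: $- \frac{670}{649} \approx -1.0324$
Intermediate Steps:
$V{\left(f \right)} = 3 - f$ ($V{\left(f \right)} = -2 + \left(5 + f \left(-1\right)\right) = -2 - \left(-5 + f\right) = 3 - f$)
$\frac{-2512 + 3182}{-717 + V{\left(-65 \right)}} = \frac{-2512 + 3182}{-717 + \left(3 - -65\right)} = \frac{670}{-717 + \left(3 + 65\right)} = \frac{670}{-717 + 68} = \frac{670}{-649} = 670 \left(- \frac{1}{649}\right) = - \frac{670}{649}$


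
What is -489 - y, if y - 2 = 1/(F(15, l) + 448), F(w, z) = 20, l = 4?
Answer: -229789/468 ≈ -491.00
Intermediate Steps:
y = 937/468 (y = 2 + 1/(20 + 448) = 2 + 1/468 = 937/468 ≈ 2.0021)
-489 - y = -489 - 1*937/468 = -489 - 937/468 = -229789/468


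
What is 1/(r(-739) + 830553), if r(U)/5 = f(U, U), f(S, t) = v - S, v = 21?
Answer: 1/834353 ≈ 1.1985e-6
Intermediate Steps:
f(S, t) = 21 - S
r(U) = 105 - 5*U (r(U) = 5*(21 - U) = 105 - 5*U)
1/(r(-739) + 830553) = 1/((105 - 5*(-739)) + 830553) = 1/((105 + 3695) + 830553) = 1/(3800 + 830553) = 1/834353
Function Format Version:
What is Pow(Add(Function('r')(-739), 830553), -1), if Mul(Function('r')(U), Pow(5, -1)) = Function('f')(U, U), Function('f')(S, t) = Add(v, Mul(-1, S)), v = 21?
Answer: Rational(1, 834353) ≈ 1.1985e-6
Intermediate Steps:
Function('f')(S, t) = Add(21, Mul(-1, S))
Function('r')(U) = Add(105, Mul(-5, U)) (Function('r')(U) = Mul(5, Add(21, Mul(-1, U))) = Add(105, Mul(-5, U)))
Pow(Add(Function('r')(-739), 830553), -1) = Pow(Add(Add(105, Mul(-5, -739)), 830553), -1) = Pow(Add(Add(105, 3695), 830553), -1) = Pow(Add(3800, 830553), -1) = Pow(834353, -1) = Rational(1, 834353)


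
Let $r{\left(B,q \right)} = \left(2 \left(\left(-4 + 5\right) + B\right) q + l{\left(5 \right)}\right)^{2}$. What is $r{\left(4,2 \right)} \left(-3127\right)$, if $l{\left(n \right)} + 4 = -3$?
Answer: $-528463$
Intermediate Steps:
$l{\left(n \right)} = -7$ ($l{\left(n \right)} = -4 - 3 = -7$)
$r{\left(B,q \right)} = \left(-7 + q \left(2 + 2 B\right)\right)^{2}$ ($r{\left(B,q \right)} = \left(2 \left(\left(-4 + 5\right) + B\right) q - 7\right)^{2} = \left(2 \left(1 + B\right) q - 7\right)^{2} = \left(\left(2 + 2 B\right) q - 7\right)^{2} = \left(q \left(2 + 2 B\right) - 7\right)^{2} = \left(-7 + q \left(2 + 2 B\right)\right)^{2}$)
$r{\left(4,2 \right)} \left(-3127\right) = \left(-7 + 2 \cdot 2 + 2 \cdot 4 \cdot 2\right)^{2} \left(-3127\right) = \left(-7 + 4 + 16\right)^{2} \left(-3127\right) = 13^{2} \left(-3127\right) = 169 \left(-3127\right) = -528463$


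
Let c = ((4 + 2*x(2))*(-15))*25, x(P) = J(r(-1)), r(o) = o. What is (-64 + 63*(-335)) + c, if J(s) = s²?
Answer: -23419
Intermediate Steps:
x(P) = 1 (x(P) = (-1)² = 1)
c = -2250 (c = ((4 + 2*1)*(-15))*25 = ((4 + 2)*(-15))*25 = (6*(-15))*25 = -90*25 = -2250)
(-64 + 63*(-335)) + c = (-64 + 63*(-335)) - 2250 = (-64 - 21105) - 2250 = -21169 - 2250 = -23419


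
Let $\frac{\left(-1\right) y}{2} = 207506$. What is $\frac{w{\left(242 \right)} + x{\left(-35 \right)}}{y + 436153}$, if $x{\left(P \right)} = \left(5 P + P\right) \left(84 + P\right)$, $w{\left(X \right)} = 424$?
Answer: $- \frac{9866}{21141} \approx -0.46668$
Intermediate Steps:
$y = -415012$ ($y = \left(-2\right) 207506 = -415012$)
$x{\left(P \right)} = 6 P \left(84 + P\right)$
$\frac{w{\left(242 \right)} + x{\left(-35 \right)}}{y + 436153} = \frac{424 + 6 \left(-35\right) \left(84 - 35\right)}{-415012 + 436153} = \frac{424 + 6 \left(-35\right) 49}{21141} = \left(424 - 10290\right) \frac{1}{21141} = \left(-9866\right) \frac{1}{21141} = - \frac{9866}{21141}$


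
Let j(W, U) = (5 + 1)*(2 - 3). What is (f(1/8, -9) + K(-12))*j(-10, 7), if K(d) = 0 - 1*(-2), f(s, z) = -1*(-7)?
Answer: -54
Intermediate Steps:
f(s, z) = 7
K(d) = 2 (K(d) = 0 + 2 = 2)
j(W, U) = -6 (j(W, U) = 6*(-1) = -6)
(f(1/8, -9) + K(-12))*j(-10, 7) = (7 + 2)*(-6) = 9*(-6) = -54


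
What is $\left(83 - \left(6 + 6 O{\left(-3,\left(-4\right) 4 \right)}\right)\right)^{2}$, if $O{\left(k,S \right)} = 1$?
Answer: $5041$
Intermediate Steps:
$\left(83 - \left(6 + 6 O{\left(-3,\left(-4\right) 4 \right)}\right)\right)^{2} = \left(83 - 12\right)^{2} = 71^{2} = 5041$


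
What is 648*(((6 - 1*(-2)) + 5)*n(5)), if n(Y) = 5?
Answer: 42120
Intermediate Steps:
648*(((6 - 1*(-2)) + 5)*n(5)) = 648*(((6 - 1*(-2)) + 5)*5) = 648*(((6 + 2) + 5)*5) = 648*((8 + 5)*5) = 648*(13*5) = 648*65 = 42120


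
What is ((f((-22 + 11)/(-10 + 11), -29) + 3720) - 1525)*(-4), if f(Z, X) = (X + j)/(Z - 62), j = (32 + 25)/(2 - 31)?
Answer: -18590852/2117 ≈ -8781.7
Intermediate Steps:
j = -57/29 (j = 57/(-29) = 57*(-1/29) = -57/29 ≈ -1.9655)
f(Z, X) = (-57/29 + X)/(-62 + Z) (f(Z, X) = (X - 57/29)/(Z - 62) = (-57/29 + X)/(-62 + Z))
((f((-22 + 11)/(-10 + 11), -29) + 3720) - 1525)*(-4) = (((-57/29 - 29)/(-62 + (-22 + 11)/(-10 + 11)) + 3720) - 1525)*(-4) = ((-898/29/(-62 - 11/1) + 3720) - 1525)*(-4) = ((-898/29/(-62 - 11*1) + 3720) - 1525)*(-4) = ((-898/29/(-62 - 11) + 3720) - 1525)*(-4) = ((-898/29/(-73) + 3720) - 1525)*(-4) = ((-1/73*(-898/29) + 3720) - 1525)*(-4) = ((898/2117 + 3720) - 1525)*(-4) = (7876138/2117 - 1525)*(-4) = (4647713/2117)*(-4) = -18590852/2117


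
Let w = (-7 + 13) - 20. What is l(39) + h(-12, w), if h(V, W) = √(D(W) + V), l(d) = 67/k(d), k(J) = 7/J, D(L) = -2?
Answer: 2613/7 + I*√14 ≈ 373.29 + 3.7417*I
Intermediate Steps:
w = -14 (w = 6 - 20 = -14)
l(d) = 67*d/7 (l(d) = 67/((7/d)) = 67*(d/7) = 67*d/7)
h(V, W) = √(-2 + V)
l(39) + h(-12, w) = (67/7)*39 + √(-2 - 12) = 2613/7 + √(-14) = 2613/7 + I*√14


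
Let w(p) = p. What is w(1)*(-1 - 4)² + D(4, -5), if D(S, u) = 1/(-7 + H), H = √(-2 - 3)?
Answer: 1343/54 - I*√5/54 ≈ 24.87 - 0.041409*I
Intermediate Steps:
H = I*√5 (H = √(-5) = I*√5 ≈ 2.2361*I)
D(S, u) = 1/(-7 + I*√5)
w(1)*(-1 - 4)² + D(4, -5) = 1*(-1 - 4)² + (-7/54 - I*√5/54) = 1*(-5)² + (-7/54 - I*√5/54) = 1*25 + (-7/54 - I*√5/54) = 25 + (-7/54 - I*√5/54) = 1343/54 - I*√5/54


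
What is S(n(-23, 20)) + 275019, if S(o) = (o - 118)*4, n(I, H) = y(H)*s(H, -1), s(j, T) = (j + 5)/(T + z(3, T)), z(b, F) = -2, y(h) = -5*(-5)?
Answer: 821141/3 ≈ 2.7371e+5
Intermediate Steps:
y(h) = 25
s(j, T) = (5 + j)/(-2 + T) (s(j, T) = (j + 5)/(T - 2) = (5 + j)/(-2 + T))
n(I, H) = -125/3 - 25*H/3 (n(I, H) = 25*((5 + H)/(-2 - 1)) = 25*((5 + H)/(-3)) = 25*(-(5 + H)/3) = 25*(-5/3 - H/3) = -125/3 - 25*H/3)
S(o) = -472 + 4*o (S(o) = (-118 + o)*4 = -472 + 4*o)
S(n(-23, 20)) + 275019 = (-472 + 4*(-125/3 - 25/3*20)) + 275019 = (-472 + 4*(-125/3 - 500/3)) + 275019 = (-472 + 4*(-625/3)) + 275019 = (-472 - 2500/3) + 275019 = -3916/3 + 275019 = 821141/3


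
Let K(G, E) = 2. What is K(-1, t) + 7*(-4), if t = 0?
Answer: -26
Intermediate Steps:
K(-1, t) + 7*(-4) = 2 + 7*(-4) = 2 - 28 = -26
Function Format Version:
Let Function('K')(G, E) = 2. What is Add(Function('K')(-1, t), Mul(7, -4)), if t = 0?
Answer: -26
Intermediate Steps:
Add(Function('K')(-1, t), Mul(7, -4)) = Add(2, Mul(7, -4)) = Add(2, -28) = -26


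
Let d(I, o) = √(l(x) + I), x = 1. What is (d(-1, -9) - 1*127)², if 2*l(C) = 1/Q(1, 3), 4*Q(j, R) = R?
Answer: (381 - I*√3)²/9 ≈ 16129.0 - 146.65*I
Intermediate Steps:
Q(j, R) = R/4
l(C) = ⅔ (l(C) = 1/(2*(((¼)*3))) = 1/(2*(¾)) = (½)*(4/3) = ⅔)
d(I, o) = √(⅔ + I)
(d(-1, -9) - 1*127)² = (√(6 + 9*(-1))/3 - 1*127)² = (√(6 - 9)/3 - 127)² = (√(-3)/3 - 127)² = ((I*√3)/3 - 127)² = (I*√3/3 - 127)² = (-127 + I*√3/3)²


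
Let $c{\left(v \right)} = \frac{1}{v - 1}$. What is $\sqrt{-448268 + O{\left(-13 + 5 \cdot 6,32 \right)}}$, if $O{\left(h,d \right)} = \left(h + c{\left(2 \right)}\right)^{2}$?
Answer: $2 i \sqrt{111986} \approx 669.29 i$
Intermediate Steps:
$c{\left(v \right)} = \frac{1}{-1 + v}$
$O{\left(h,d \right)} = \left(1 + h\right)^{2}$ ($O{\left(h,d \right)} = \left(h + \frac{1}{-1 + 2}\right)^{2} = \left(h + 1^{-1}\right)^{2} = \left(h + 1\right)^{2} = \left(1 + h\right)^{2}$)
$\sqrt{-448268 + O{\left(-13 + 5 \cdot 6,32 \right)}} = \sqrt{-448268 + \left(1 + \left(-13 + 5 \cdot 6\right)\right)^{2}} = \sqrt{-448268 + \left(1 + \left(-13 + 30\right)\right)^{2}} = \sqrt{-448268 + \left(1 + 17\right)^{2}} = \sqrt{-448268 + 18^{2}} = \sqrt{-448268 + 324} = \sqrt{-447944} = 2 i \sqrt{111986}$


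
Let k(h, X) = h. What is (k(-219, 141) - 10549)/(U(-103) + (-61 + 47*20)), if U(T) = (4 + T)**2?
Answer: -1346/1335 ≈ -1.0082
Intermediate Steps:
(k(-219, 141) - 10549)/(U(-103) + (-61 + 47*20)) = (-219 - 10549)/((4 - 103)**2 + (-61 + 47*20)) = -10768/((-99)**2 + (-61 + 940)) = -10768/(9801 + 879) = -10768/10680 = -10768*1/10680 = -1346/1335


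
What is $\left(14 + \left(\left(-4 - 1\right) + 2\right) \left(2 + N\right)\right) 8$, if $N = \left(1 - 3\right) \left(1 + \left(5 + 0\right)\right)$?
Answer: $352$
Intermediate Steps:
$N = -12$ ($N = - 2 \left(1 + 5\right) = \left(-2\right) 6 = -12$)
$\left(14 + \left(\left(-4 - 1\right) + 2\right) \left(2 + N\right)\right) 8 = \left(14 + \left(\left(-4 - 1\right) + 2\right) \left(2 - 12\right)\right) 8 = \left(14 + \left(\left(-4 - 1\right) + 2\right) \left(-10\right)\right) 8 = \left(14 + \left(-5 + 2\right) \left(-10\right)\right) 8 = \left(14 - -30\right) 8 = \left(14 + 30\right) 8 = 44 \cdot 8 = 352$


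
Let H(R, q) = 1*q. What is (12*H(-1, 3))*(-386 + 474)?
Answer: 3168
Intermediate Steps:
H(R, q) = q
(12*H(-1, 3))*(-386 + 474) = (12*3)*(-386 + 474) = 36*88 = 3168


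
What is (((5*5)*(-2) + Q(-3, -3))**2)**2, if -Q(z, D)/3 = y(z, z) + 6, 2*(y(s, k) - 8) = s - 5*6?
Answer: 52200625/16 ≈ 3.2625e+6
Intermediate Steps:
y(s, k) = -7 + s/2 (y(s, k) = 8 + (s - 5*6)/2 = 8 + (s - 30)/2 = 8 + (-30 + s)/2 = 8 + (-15 + s/2) = -7 + s/2)
Q(z, D) = 3 - 3*z/2 (Q(z, D) = -3*((-7 + z/2) + 6) = -3*(-1 + z/2) = 3 - 3*z/2)
(((5*5)*(-2) + Q(-3, -3))**2)**2 = (((5*5)*(-2) + (3 - 3/2*(-3)))**2)**2 = ((25*(-2) + (3 + 9/2))**2)**2 = ((-50 + 15/2)**2)**2 = ((-85/2)**2)**2 = (7225/4)**2 = 52200625/16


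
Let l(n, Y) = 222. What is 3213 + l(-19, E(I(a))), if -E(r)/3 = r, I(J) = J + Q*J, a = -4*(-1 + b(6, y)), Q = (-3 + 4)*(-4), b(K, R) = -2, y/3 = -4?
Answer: 3435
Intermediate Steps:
y = -12 (y = 3*(-4) = -12)
Q = -4 (Q = 1*(-4) = -4)
a = 12 (a = -4*(-1 - 2) = -4*(-3) = 12)
I(J) = -3*J (I(J) = J - 4*J = -3*J)
E(r) = -3*r
3213 + l(-19, E(I(a))) = 3213 + 222 = 3435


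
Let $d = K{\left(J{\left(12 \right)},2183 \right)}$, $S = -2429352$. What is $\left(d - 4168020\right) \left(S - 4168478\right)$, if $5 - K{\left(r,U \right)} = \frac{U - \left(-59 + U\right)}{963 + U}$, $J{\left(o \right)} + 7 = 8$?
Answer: $\frac{43257271177554835}{1573} \approx 2.75 \cdot 10^{13}$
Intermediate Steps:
$J{\left(o \right)} = 1$ ($J{\left(o \right)} = -7 + 8 = 1$)
$K{\left(r,U \right)} = 5 - \frac{59}{963 + U}$ ($K{\left(r,U \right)} = 5 - \frac{U - \left(-59 + U\right)}{963 + U} = 5 - \frac{59}{963 + U}$)
$d = \frac{15671}{3146}$ ($d = \frac{4756 + 5 \cdot 2183}{963 + 2183} = \frac{4756 + 10915}{3146} = \frac{1}{3146} \cdot 15671 = \frac{15671}{3146} \approx 4.9812$)
$\left(d - 4168020\right) \left(S - 4168478\right) = \left(\frac{15671}{3146} - 4168020\right) \left(-2429352 - 4168478\right) = \left(- \frac{13112575249}{3146}\right) \left(-6597830\right) = \frac{43257271177554835}{1573}$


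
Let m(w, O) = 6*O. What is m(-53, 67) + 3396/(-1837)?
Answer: 735078/1837 ≈ 400.15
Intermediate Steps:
m(-53, 67) + 3396/(-1837) = 6*67 + 3396/(-1837) = 402 + 3396*(-1/1837) = 402 - 3396/1837 = 735078/1837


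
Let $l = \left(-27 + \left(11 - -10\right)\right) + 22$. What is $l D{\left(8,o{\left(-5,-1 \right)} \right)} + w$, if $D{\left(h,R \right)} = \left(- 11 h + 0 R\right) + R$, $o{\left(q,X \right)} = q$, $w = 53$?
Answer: $-1435$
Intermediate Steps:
$D{\left(h,R \right)} = R - 11 h$ ($D{\left(h,R \right)} = \left(- 11 h + 0\right) + R = - 11 h + R = R - 11 h$)
$l = 16$ ($l = \left(-27 + \left(11 + 10\right)\right) + 22 = \left(-27 + 21\right) + 22 = -6 + 22 = 16$)
$l D{\left(8,o{\left(-5,-1 \right)} \right)} + w = 16 \left(-5 - 88\right) + 53 = 16 \left(-93\right) + 53 = -1488 + 53 = -1435$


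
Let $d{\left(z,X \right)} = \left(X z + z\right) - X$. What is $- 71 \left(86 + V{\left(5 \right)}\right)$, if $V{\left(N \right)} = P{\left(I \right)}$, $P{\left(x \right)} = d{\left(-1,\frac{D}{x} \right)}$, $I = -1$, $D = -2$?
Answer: $-5751$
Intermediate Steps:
$d{\left(z,X \right)} = z - X + X z$ ($d{\left(z,X \right)} = \left(z + X z\right) - X = z - X + X z$)
$P{\left(x \right)} = -1 + \frac{4}{x}$ ($P{\left(x \right)} = -1 - - \frac{2}{x} + - \frac{2}{x} \left(-1\right) = -1 + \frac{2}{x} + \frac{2}{x} = -1 + \frac{4}{x}$)
$V{\left(N \right)} = -5$ ($V{\left(N \right)} = \frac{4 - -1}{-1} = - (4 + 1) = \left(-1\right) 5 = -5$)
$- 71 \left(86 + V{\left(5 \right)}\right) = - 71 \left(86 - 5\right) = \left(-71\right) 81 = -5751$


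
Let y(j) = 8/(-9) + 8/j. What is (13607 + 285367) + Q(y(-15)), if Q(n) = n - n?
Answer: 298974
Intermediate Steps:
y(j) = -8/9 + 8/j (y(j) = 8*(-⅑) + 8/j = -8/9 + 8/j)
Q(n) = 0
(13607 + 285367) + Q(y(-15)) = (13607 + 285367) + 0 = 298974 + 0 = 298974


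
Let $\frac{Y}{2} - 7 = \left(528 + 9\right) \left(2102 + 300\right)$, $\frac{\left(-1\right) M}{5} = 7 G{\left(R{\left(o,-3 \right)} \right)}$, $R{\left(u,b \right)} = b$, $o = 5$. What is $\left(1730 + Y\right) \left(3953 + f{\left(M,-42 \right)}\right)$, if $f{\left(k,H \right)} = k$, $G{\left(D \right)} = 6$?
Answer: $9662524556$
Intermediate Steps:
$M = -210$ ($M = - 5 \cdot 7 \cdot 6 = \left(-5\right) 42 = -210$)
$Y = 2579762$ ($Y = 14 + 2 \left(528 + 9\right) \left(2102 + 300\right) = 14 + 2 \cdot 537 \cdot 2402 = 14 + 2 \cdot 1289874 = 14 + 2579748 = 2579762$)
$\left(1730 + Y\right) \left(3953 + f{\left(M,-42 \right)}\right) = \left(1730 + 2579762\right) \left(3953 - 210\right) = 2581492 \cdot 3743 = 9662524556$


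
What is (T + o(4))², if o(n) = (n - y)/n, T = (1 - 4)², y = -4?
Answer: 121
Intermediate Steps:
T = 9 (T = (-3)² = 9)
o(n) = (4 + n)/n (o(n) = (n - 1*(-4))/n = (n + 4)/n = (4 + n)/n)
(T + o(4))² = (9 + (4 + 4)/4)² = (9 + (¼)*8)² = (9 + 2)² = 11² = 121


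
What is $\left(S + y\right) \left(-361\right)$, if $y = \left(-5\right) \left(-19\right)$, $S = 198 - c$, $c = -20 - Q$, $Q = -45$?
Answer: $-96748$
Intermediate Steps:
$c = 25$ ($c = -20 - -45 = -20 + 45 = 25$)
$S = 173$ ($S = 198 - 25 = 173$)
$y = 95$
$\left(S + y\right) \left(-361\right) = \left(173 + 95\right) \left(-361\right) = 268 \left(-361\right) = -96748$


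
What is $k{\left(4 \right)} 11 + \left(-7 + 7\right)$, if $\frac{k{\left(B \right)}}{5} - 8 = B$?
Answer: $660$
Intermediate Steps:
$k{\left(B \right)} = 40 + 5 B$
$k{\left(4 \right)} 11 + \left(-7 + 7\right) = \left(40 + 5 \cdot 4\right) 11 + \left(-7 + 7\right) = \left(40 + 20\right) 11 + 0 = 60 \cdot 11 + 0 = 660 + 0 = 660$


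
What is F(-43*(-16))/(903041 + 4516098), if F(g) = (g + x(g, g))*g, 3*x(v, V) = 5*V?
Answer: 3786752/16257417 ≈ 0.23292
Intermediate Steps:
x(v, V) = 5*V/3 (x(v, V) = (5*V)/3 = 5*V/3)
F(g) = 8*g**2/3 (F(g) = (g + 5*g/3)*g = (8*g/3)*g = 8*g**2/3)
F(-43*(-16))/(903041 + 4516098) = (8*(-43*(-16))**2/3)/(903041 + 4516098) = ((8/3)*688**2)/5419139 = ((8/3)*473344)*(1/5419139) = (3786752/3)*(1/5419139) = 3786752/16257417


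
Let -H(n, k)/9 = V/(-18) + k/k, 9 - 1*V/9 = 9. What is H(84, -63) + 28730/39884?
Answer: -977/118 ≈ -8.2797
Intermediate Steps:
V = 0 (V = 81 - 9*9 = 81 - 81 = 0)
H(n, k) = -9 (H(n, k) = -9*(0/(-18) + k/k) = -9*(0*(-1/18) + 1) = -9*(0 + 1) = -9*1 = -9)
H(84, -63) + 28730/39884 = -9 + 28730/39884 = -9 + 28730*(1/39884) = -9 + 85/118 = -977/118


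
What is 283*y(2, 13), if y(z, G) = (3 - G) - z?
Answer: -3396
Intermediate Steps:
y(z, G) = 3 - G - z
283*y(2, 13) = 283*(3 - 1*13 - 1*2) = 283*(3 - 13 - 2) = 283*(-12) = -3396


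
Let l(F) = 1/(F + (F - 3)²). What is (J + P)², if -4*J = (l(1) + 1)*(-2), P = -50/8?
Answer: 12769/400 ≈ 31.922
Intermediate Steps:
P = -25/4 (P = -50*⅛ = -25/4 ≈ -6.2500)
l(F) = 1/(F + (-3 + F)²)
J = ⅗ (J = -(1/(1 + (-3 + 1)²) + 1)*(-2)/4 = -(1/(1 + (-2)²) + 1)*(-2)/4 = -(1/(1 + 4) + 1)*(-2)/4 = -(1/5 + 1)*(-2)/4 = -(⅕ + 1)*(-2)/4 = -3*(-2)/10 = -¼*(-12/5) = ⅗ ≈ 0.60000)
(J + P)² = (⅗ - 25/4)² = (-113/20)² = 12769/400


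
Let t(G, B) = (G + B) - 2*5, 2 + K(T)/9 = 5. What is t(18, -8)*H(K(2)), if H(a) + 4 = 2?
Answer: 0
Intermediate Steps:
K(T) = 27 (K(T) = -18 + 9*5 = -18 + 45 = 27)
H(a) = -2 (H(a) = -4 + 2 = -2)
t(G, B) = -10 + B + G (t(G, B) = (B + G) - 10 = -10 + B + G)
t(18, -8)*H(K(2)) = (-10 - 8 + 18)*(-2) = 0*(-2) = 0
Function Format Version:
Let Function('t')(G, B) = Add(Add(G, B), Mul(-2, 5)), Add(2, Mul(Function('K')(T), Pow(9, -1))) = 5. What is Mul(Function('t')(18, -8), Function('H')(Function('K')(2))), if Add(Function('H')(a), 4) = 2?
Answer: 0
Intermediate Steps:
Function('K')(T) = 27 (Function('K')(T) = Add(-18, Mul(9, 5)) = Add(-18, 45) = 27)
Function('H')(a) = -2 (Function('H')(a) = Add(-4, 2) = -2)
Function('t')(G, B) = Add(-10, B, G) (Function('t')(G, B) = Add(Add(B, G), -10) = Add(-10, B, G))
Mul(Function('t')(18, -8), Function('H')(Function('K')(2))) = Mul(Add(-10, -8, 18), -2) = Mul(0, -2) = 0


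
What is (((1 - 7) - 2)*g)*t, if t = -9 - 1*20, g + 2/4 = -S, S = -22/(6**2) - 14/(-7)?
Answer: -3944/9 ≈ -438.22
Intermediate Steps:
S = 25/18 (S = -22/36 - 14*(-1/7) = -22*1/36 + 2 = -11/18 + 2 = 25/18 ≈ 1.3889)
g = -17/9 (g = -1/2 - 1*25/18 = -1/2 - 25/18 = -17/9 ≈ -1.8889)
t = -29 (t = -9 - 20 = -29)
(((1 - 7) - 2)*g)*t = (((1 - 7) - 2)*(-17/9))*(-29) = ((-6 - 2)*(-17/9))*(-29) = -8*(-17/9)*(-29) = (136/9)*(-29) = -3944/9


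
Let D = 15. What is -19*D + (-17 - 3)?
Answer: -305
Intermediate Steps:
-19*D + (-17 - 3) = -19*15 + (-17 - 3) = -285 - 20 = -305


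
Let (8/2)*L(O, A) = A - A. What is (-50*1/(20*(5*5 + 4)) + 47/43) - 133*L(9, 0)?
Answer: 2511/2494 ≈ 1.0068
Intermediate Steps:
L(O, A) = 0 (L(O, A) = (A - A)/4 = (¼)*0 = 0)
(-50*1/(20*(5*5 + 4)) + 47/43) - 133*L(9, 0) = (-50*1/(20*(5*5 + 4)) + 47/43) - 133*0 = (-50*1/(20*(25 + 4)) + 47*(1/43)) + 0 = (-50/((4*29)*5) + 47/43) + 0 = (-50/(116*5) + 47/43) + 0 = (-50/580 + 47/43) + 0 = (-50*1/580 + 47/43) + 0 = (-5/58 + 47/43) + 0 = 2511/2494 + 0 = 2511/2494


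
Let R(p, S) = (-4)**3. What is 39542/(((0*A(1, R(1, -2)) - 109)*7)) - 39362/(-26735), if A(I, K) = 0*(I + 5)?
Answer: -1027122164/20398805 ≈ -50.352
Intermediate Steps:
R(p, S) = -64
A(I, K) = 0 (A(I, K) = 0*(5 + I) = 0)
39542/(((0*A(1, R(1, -2)) - 109)*7)) - 39362/(-26735) = 39542/(((0*0 - 109)*7)) - 39362/(-26735) = 39542/(((0 - 109)*7)) - 39362*(-1/26735) = 39542/((-109*7)) + 39362/26735 = 39542/(-763) + 39362/26735 = 39542*(-1/763) + 39362/26735 = -39542/763 + 39362/26735 = -1027122164/20398805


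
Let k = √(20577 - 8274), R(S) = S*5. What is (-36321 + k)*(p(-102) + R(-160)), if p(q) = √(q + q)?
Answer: 6*(400 - I*√51)*(12107 - √1367) ≈ 2.8968e+7 - 5.1718e+5*I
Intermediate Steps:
p(q) = √2*√q (p(q) = √(2*q) = √2*√q)
R(S) = 5*S
k = 3*√1367 (k = √12303 = 3*√1367 ≈ 110.92)
(-36321 + k)*(p(-102) + R(-160)) = (-36321 + 3*√1367)*(√2*√(-102) + 5*(-160)) = (-36321 + 3*√1367)*(√2*(I*√102) - 800) = (-36321 + 3*√1367)*(2*I*√51 - 800) = (-36321 + 3*√1367)*(-800 + 2*I*√51)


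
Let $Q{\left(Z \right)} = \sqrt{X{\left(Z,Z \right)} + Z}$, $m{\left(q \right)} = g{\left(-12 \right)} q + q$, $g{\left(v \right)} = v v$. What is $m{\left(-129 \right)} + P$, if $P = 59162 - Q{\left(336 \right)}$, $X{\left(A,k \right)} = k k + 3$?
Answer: $40457 - \sqrt{113235} \approx 40121.0$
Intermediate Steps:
$g{\left(v \right)} = v^{2}$
$X{\left(A,k \right)} = 3 + k^{2}$ ($X{\left(A,k \right)} = k^{2} + 3 = 3 + k^{2}$)
$m{\left(q \right)} = 145 q$ ($m{\left(q \right)} = \left(-12\right)^{2} q + q = 144 q + q = 145 q$)
$Q{\left(Z \right)} = \sqrt{3 + Z + Z^{2}}$ ($Q{\left(Z \right)} = \sqrt{\left(3 + Z^{2}\right) + Z} = \sqrt{3 + Z + Z^{2}}$)
$P = 59162 - \sqrt{113235}$ ($P = 59162 - \sqrt{3 + 336 + 336^{2}} = 59162 - \sqrt{3 + 336 + 112896} = 59162 - \sqrt{113235} \approx 58826.0$)
$m{\left(-129 \right)} + P = 145 \left(-129\right) + \left(59162 - \sqrt{113235}\right) = -18705 + \left(59162 - \sqrt{113235}\right) = 40457 - \sqrt{113235}$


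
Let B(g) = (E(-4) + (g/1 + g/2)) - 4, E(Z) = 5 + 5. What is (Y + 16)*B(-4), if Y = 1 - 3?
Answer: 0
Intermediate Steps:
Y = -2
E(Z) = 10
B(g) = 6 + 3*g/2 (B(g) = (10 + (g/1 + g/2)) - 4 = (10 + (g*1 + g*(½))) - 4 = (10 + (g + g/2)) - 4 = (10 + 3*g/2) - 4 = 6 + 3*g/2)
(Y + 16)*B(-4) = (-2 + 16)*(6 + (3/2)*(-4)) = 14*(6 - 6) = 14*0 = 0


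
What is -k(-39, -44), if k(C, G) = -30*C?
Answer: -1170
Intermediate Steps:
-k(-39, -44) = -(-30)*(-39) = -1*1170 = -1170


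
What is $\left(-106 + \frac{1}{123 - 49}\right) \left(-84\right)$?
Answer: $\frac{329406}{37} \approx 8902.9$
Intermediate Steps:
$\left(-106 + \frac{1}{123 - 49}\right) \left(-84\right) = \left(-106 + \frac{1}{74}\right) \left(-84\right) = \left(- \frac{7843}{74}\right) \left(-84\right) = \frac{329406}{37}$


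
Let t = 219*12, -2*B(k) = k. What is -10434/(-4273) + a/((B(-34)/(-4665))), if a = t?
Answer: -52385178882/72641 ≈ -7.2115e+5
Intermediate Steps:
B(k) = -k/2
t = 2628
a = 2628
-10434/(-4273) + a/((B(-34)/(-4665))) = -10434/(-4273) + 2628/((-1/2*(-34)/(-4665))) = -10434*(-1/4273) + 2628/((17*(-1/4665))) = 10434/4273 + 2628/(-17/4665) = 10434/4273 + 2628*(-4665/17) = 10434/4273 - 12259620/17 = -52385178882/72641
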